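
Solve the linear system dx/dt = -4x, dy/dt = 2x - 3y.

Coefficient matrix A = [[-4, 0], [2, -3]].
Characteristic polynomial det(A - λI) = λ^2 + 7λ + 12 = 0.
Eigenvalues λ = -3, -4.
For λ=-3: (A-λI) row 1 is [-1, 0], so an eigenvector is (0, -1).
For λ=-4: (A-λI) row 2 is [2, 1], so an eigenvector is (1, -2).
General solution: c_1e^(-3t)(0,-1) + c_2e^(-4t)(1,-2).

x(t) = c_2e^(-4t), y(t) = -c_1e^(-3t) - 2c_2e^(-4t)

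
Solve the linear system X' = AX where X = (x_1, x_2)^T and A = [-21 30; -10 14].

Coefficient matrix A = [[-21, 30], [-10, 14]].
Characteristic polynomial det(A - λI) = λ^2 + 7λ + 6 = 0.
Eigenvalues λ = -1, -6.
For λ=-1: (A-λI) row 1 is [-20, 30], so an eigenvector is (-3, -2).
For λ=-6: (A-λI) row 1 is [-15, 30], so an eigenvector is (2, 1).
General solution: C_1e^(-t)(-3,-2) + C_2e^(-6t)(2,1).

x_1(t) = -3C_1e^(-t) + 2C_2e^(-6t), x_2(t) = -2C_1e^(-t) + C_2e^(-6t)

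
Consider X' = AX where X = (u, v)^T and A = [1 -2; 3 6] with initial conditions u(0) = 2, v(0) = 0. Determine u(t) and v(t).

Coefficient matrix A = [[1, -2], [3, 6]].
Characteristic polynomial det(A - λI) = λ^2 - 7λ + 12 = 0.
Eigenvalues λ = 4, 3.
For λ=4: (A-λI) row 1 is [-3, -2], so an eigenvector is (-2, 3).
For λ=3: (A-λI) row 1 is [-2, -2], so an eigenvector is (-1, 1).
General solution: C_1e^(4t)(-2,3) + C_2e^(3t)(-1,1).
Applying u(0)=2, v(0)=0 gives C_1=2, C_2=-6.

u(t) = -4e^(4t) + 6e^(3t), v(t) = 6e^(4t) - 6e^(3t)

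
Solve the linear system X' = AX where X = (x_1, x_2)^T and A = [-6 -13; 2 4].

Coefficient matrix A = [[-6, -13], [2, 4]].
Characteristic polynomial det(A - λI) = λ^2 + 2λ + 2 = 0.
Eigenvalues λ = -1 ± i (complex conjugate pair).
For λ=-1+i: an eigenvector is (-3,1) - i(2,-1) = (-3 - 2i, 1 + i).
A real fundamental pair from Re and Im of e^((-1+i)t)v: X_1 = e^(-t)(cos(t)·(-3,1) + sin(t)·(2,-1)), X_2 = e^(-t)(sin(t)·(-3,1) - cos(t)·(2,-1)).
General solution: c_1X_1 + c_2X_2.

x_1(t) = 2c_1e^(-t)sin(t) - 3c_1e^(-t)cos(t) - 3c_2e^(-t)sin(t) - 2c_2e^(-t)cos(t), x_2(t) = -c_1e^(-t)sin(t) + c_1e^(-t)cos(t) + c_2e^(-t)sin(t) + c_2e^(-t)cos(t)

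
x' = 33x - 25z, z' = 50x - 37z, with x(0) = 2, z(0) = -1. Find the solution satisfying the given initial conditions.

Coefficient matrix A = [[33, -25], [50, -37]].
Characteristic polynomial det(A - λI) = λ^2 + 4λ + 29 = 0.
Eigenvalues λ = -2 ± 5i (complex conjugate pair).
For λ=-2+5i: an eigenvector is (-1,-1) - i(-2,-3) = (-1 + 2i, -1 + 3i).
A real fundamental pair from Re and Im of e^((-2+5i)t)v: X_1 = e^(-2t)(cos(5t)·(-1,-1) + sin(5t)·(-2,-3)), X_2 = e^(-2t)(sin(5t)·(-1,-1) - cos(5t)·(-2,-3)).
General solution: C_1X_1 + C_2X_2.
Applying x(0)=2, z(0)=-1 gives C_1=-8, C_2=-3.

x(t) = 19e^(-2t)sin(5t) + 2e^(-2t)cos(5t), z(t) = 27e^(-2t)sin(5t) - e^(-2t)cos(5t)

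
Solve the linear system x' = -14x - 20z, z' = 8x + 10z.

Coefficient matrix A = [[-14, -20], [8, 10]].
Characteristic polynomial det(A - λI) = λ^2 + 4λ + 20 = 0.
Eigenvalues λ = -2 ± 4i (complex conjugate pair).
For λ=-2+4i: an eigenvector is (2,-1) - i(-1,1) = (2 + i, -1 - i).
A real fundamental pair from Re and Im of e^((-2+4i)t)v: X_1 = e^(-2t)(cos(4t)·(2,-1) + sin(4t)·(-1,1)), X_2 = e^(-2t)(sin(4t)·(2,-1) - cos(4t)·(-1,1)).
General solution: K_1X_1 + K_2X_2.

x(t) = -K_1e^(-2t)sin(4t) + 2K_1e^(-2t)cos(4t) + 2K_2e^(-2t)sin(4t) + K_2e^(-2t)cos(4t), z(t) = K_1e^(-2t)sin(4t) - K_1e^(-2t)cos(4t) - K_2e^(-2t)sin(4t) - K_2e^(-2t)cos(4t)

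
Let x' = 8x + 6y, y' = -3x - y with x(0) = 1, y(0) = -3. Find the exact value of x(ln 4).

-4016

A = [[8,6],[-3,-1]]; eigenvalues λ = 5, 2.
Eigenvectors: (-2,1) for λ=5, (-1,1) for λ=2.
From the initial condition, c_1 = 2, c_2 = -5.
x(ln 4) = (2)(4^5)(-2) + (-5)(4^2)(-1) = -4016.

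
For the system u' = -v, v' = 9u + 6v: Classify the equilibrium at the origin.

A = [[0,-1],[9,6]]; det(A-λI) = λ^2 - 6λ + 9.
repeated λ = 3 with a single eigenvector.

unstable improper node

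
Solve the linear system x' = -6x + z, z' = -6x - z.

Coefficient matrix A = [[-6, 1], [-6, -1]].
Characteristic polynomial det(A - λI) = λ^2 + 7λ + 12 = 0.
Eigenvalues λ = -3, -4.
For λ=-3: (A-λI) row 1 is [-3, 1], so an eigenvector is (-1, -3).
For λ=-4: (A-λI) row 1 is [-2, 1], so an eigenvector is (1, 2).
General solution: C_1e^(-3t)(-1,-3) + C_2e^(-4t)(1,2).

x(t) = -C_1e^(-3t) + C_2e^(-4t), z(t) = -3C_1e^(-3t) + 2C_2e^(-4t)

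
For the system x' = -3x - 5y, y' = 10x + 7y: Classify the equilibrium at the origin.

unstable spiral

A = [[-3,-5],[10,7]]; det(A-λI) = λ^2 - 4λ + 29.
λ = 2 ± 5i: positive real part.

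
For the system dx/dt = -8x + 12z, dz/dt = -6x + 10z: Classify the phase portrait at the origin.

saddle

A = [[-8,12],[-6,10]]; det(A-λI) = λ^2 - 2λ - 8.
λ = 4, -2: opposite signs.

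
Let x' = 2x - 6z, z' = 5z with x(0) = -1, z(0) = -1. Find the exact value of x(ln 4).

A = [[2,-6],[0,5]]; eigenvalues λ = 2, 5.
Eigenvectors: (-1,0) for λ=2, (2,-1) for λ=5.
From the initial condition, c_1 = 3, c_2 = 1.
x(ln 4) = (3)(4^2)(-1) + (1)(4^5)(2) = 2000.

2000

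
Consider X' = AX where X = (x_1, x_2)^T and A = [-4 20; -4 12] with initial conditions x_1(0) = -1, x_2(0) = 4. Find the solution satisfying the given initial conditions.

Coefficient matrix A = [[-4, 20], [-4, 12]].
Characteristic polynomial det(A - λI) = λ^2 - 8λ + 32 = 0.
Eigenvalues λ = 4 ± 4i (complex conjugate pair).
For λ=4+4i: an eigenvector is (2,1) - i(1,0) = (2 - i, 1).
A real fundamental pair from Re and Im of e^((4+4i)t)v: X_1 = e^(4t)(cos(4t)·(2,1) + sin(4t)·(1,0)), X_2 = e^(4t)(sin(4t)·(2,1) - cos(4t)·(1,0)).
General solution: C_1X_1 + C_2X_2.
Applying x_1(0)=-1, x_2(0)=4 gives C_1=4, C_2=9.

x_1(t) = 22e^(4t)sin(4t) - e^(4t)cos(4t), x_2(t) = 9e^(4t)sin(4t) + 4e^(4t)cos(4t)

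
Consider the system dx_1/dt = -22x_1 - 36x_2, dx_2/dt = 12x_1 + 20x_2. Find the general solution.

x_1(t) = -2c_1e^(-4t) + 3c_2e^(2t), x_2(t) = c_1e^(-4t) - 2c_2e^(2t)

Coefficient matrix A = [[-22, -36], [12, 20]].
Characteristic polynomial det(A - λI) = λ^2 + 2λ - 8 = 0.
Eigenvalues λ = -4, 2.
For λ=-4: (A-λI) row 1 is [-18, -36], so an eigenvector is (-2, 1).
For λ=2: (A-λI) row 1 is [-24, -36], so an eigenvector is (3, -2).
General solution: c_1e^(-4t)(-2,1) + c_2e^(2t)(3,-2).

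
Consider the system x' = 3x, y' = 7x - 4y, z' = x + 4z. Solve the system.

x(t) = K_1e^(3t), y(t) = K_1e^(3t) + K_3e^(-4t), z(t) = -K_1e^(3t) + K_2e^(4t)

Coefficient matrix A = [[3, 0, 0], [7, -4, 0], [1, 0, 4]].
det(A - λI) = 0 gives eigenvalues λ = 3, 4, -4.
For λ=3: eigenvector (1,1,-1).
For λ=4: eigenvector (0,0,1).
For λ=-4: eigenvector (0,1,0).
General solution: K_1e^(3t)(1,1,-1) + K_2e^(4t)(0,0,1) + K_3e^(-4t)(0,1,0).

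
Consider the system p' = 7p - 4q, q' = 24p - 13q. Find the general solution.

Coefficient matrix A = [[7, -4], [24, -13]].
Characteristic polynomial det(A - λI) = λ^2 + 6λ + 5 = 0.
Eigenvalues λ = -5, -1.
For λ=-5: (A-λI) row 1 is [12, -4], so an eigenvector is (-1, -3).
For λ=-1: (A-λI) row 1 is [8, -4], so an eigenvector is (1, 2).
General solution: C_1e^(-5t)(-1,-3) + C_2e^(-t)(1,2).

p(t) = -C_1e^(-5t) + C_2e^(-t), q(t) = -3C_1e^(-5t) + 2C_2e^(-t)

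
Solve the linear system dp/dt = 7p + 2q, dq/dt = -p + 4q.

p(t) = c_1e^(5t) + 2c_2e^(6t), q(t) = -c_1e^(5t) - c_2e^(6t)

Coefficient matrix A = [[7, 2], [-1, 4]].
Characteristic polynomial det(A - λI) = λ^2 - 11λ + 30 = 0.
Eigenvalues λ = 5, 6.
For λ=5: (A-λI) row 1 is [2, 2], so an eigenvector is (1, -1).
For λ=6: (A-λI) row 1 is [1, 2], so an eigenvector is (2, -1).
General solution: c_1e^(5t)(1,-1) + c_2e^(6t)(2,-1).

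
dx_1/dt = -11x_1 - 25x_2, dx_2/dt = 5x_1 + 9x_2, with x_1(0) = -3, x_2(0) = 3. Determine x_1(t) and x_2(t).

Coefficient matrix A = [[-11, -25], [5, 9]].
Characteristic polynomial det(A - λI) = λ^2 + 2λ + 26 = 0.
Eigenvalues λ = -1 ± 5i (complex conjugate pair).
For λ=-1+5i: an eigenvector is (2,-1) - i(1,0) = (2 - i, -1).
A real fundamental pair from Re and Im of e^((-1+5i)t)v: X_1 = e^(-t)(cos(5t)·(2,-1) + sin(5t)·(1,0)), X_2 = e^(-t)(sin(5t)·(2,-1) - cos(5t)·(1,0)).
General solution: C_1X_1 + C_2X_2.
Applying x_1(0)=-3, x_2(0)=3 gives C_1=-3, C_2=-3.

x_1(t) = -9e^(-t)sin(5t) - 3e^(-t)cos(5t), x_2(t) = 3e^(-t)sin(5t) + 3e^(-t)cos(5t)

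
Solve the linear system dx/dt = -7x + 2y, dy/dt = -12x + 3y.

x(t) = -C_1e^(-t) + C_2e^(-3t), y(t) = -3C_1e^(-t) + 2C_2e^(-3t)

Coefficient matrix A = [[-7, 2], [-12, 3]].
Characteristic polynomial det(A - λI) = λ^2 + 4λ + 3 = 0.
Eigenvalues λ = -1, -3.
For λ=-1: (A-λI) row 1 is [-6, 2], so an eigenvector is (-1, -3).
For λ=-3: (A-λI) row 1 is [-4, 2], so an eigenvector is (1, 2).
General solution: C_1e^(-t)(-1,-3) + C_2e^(-3t)(1,2).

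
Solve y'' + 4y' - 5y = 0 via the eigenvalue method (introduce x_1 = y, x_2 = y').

Let x_1 = y, x_2 = y'. Then x_1' = x_2 and x_2' = 5x_1 - 4x_2.
A = [[0,1],[5,-4]]; det(A-λI) = λ^2 + 4λ - 5.
Eigenvalues λ = 1, -5 with eigenvectors (1,1), (1,-5).

y(t) = C_1e^(t) + C_2e^(-5t)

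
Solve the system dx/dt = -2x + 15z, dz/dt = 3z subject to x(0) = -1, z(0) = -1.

x(t) = -3e^(3t) + 2e^(-2t), z(t) = -e^(3t)

Coefficient matrix A = [[-2, 15], [0, 3]].
Characteristic polynomial det(A - λI) = λ^2 - λ - 6 = 0.
Eigenvalues λ = 3, -2.
For λ=3: (A-λI) row 1 is [-5, 15], so an eigenvector is (3, 1).
For λ=-2: (A-λI) row 1 is [0, 15], so an eigenvector is (1, 0).
General solution: K_1e^(3t)(3,1) + K_2e^(-2t)(1,0).
Applying x(0)=-1, z(0)=-1 gives K_1=-1, K_2=2.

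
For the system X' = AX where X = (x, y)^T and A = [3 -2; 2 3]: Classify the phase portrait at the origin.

A = [[3,-2],[2,3]]; det(A-λI) = λ^2 - 6λ + 13.
λ = 3 ± 2i: positive real part.

unstable spiral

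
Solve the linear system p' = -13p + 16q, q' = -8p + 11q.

Coefficient matrix A = [[-13, 16], [-8, 11]].
Characteristic polynomial det(A - λI) = λ^2 + 2λ - 15 = 0.
Eigenvalues λ = -5, 3.
For λ=-5: (A-λI) row 1 is [-8, 16], so an eigenvector is (2, 1).
For λ=3: (A-λI) row 1 is [-16, 16], so an eigenvector is (-1, -1).
General solution: C_1e^(-5t)(2,1) + C_2e^(3t)(-1,-1).

p(t) = 2C_1e^(-5t) - C_2e^(3t), q(t) = C_1e^(-5t) - C_2e^(3t)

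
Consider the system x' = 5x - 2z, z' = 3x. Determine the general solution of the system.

Coefficient matrix A = [[5, -2], [3, 0]].
Characteristic polynomial det(A - λI) = λ^2 - 5λ + 6 = 0.
Eigenvalues λ = 3, 2.
For λ=3: (A-λI) row 1 is [2, -2], so an eigenvector is (1, 1).
For λ=2: (A-λI) row 1 is [3, -2], so an eigenvector is (-2, -3).
General solution: K_1e^(3t)(1,1) + K_2e^(2t)(-2,-3).

x(t) = K_1e^(3t) - 2K_2e^(2t), z(t) = K_1e^(3t) - 3K_2e^(2t)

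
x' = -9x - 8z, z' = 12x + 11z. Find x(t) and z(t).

Coefficient matrix A = [[-9, -8], [12, 11]].
Characteristic polynomial det(A - λI) = λ^2 - 2λ - 3 = 0.
Eigenvalues λ = 3, -1.
For λ=3: (A-λI) row 1 is [-12, -8], so an eigenvector is (2, -3).
For λ=-1: (A-λI) row 1 is [-8, -8], so an eigenvector is (-1, 1).
General solution: c_1e^(3t)(2,-3) + c_2e^(-t)(-1,1).

x(t) = 2c_1e^(3t) - c_2e^(-t), z(t) = -3c_1e^(3t) + c_2e^(-t)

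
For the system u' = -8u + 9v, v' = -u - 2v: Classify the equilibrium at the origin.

stable improper node

A = [[-8,9],[-1,-2]]; det(A-λI) = λ^2 + 10λ + 25.
repeated λ = -5 with a single eigenvector.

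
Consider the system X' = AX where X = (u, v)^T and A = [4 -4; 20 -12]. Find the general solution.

Coefficient matrix A = [[4, -4], [20, -12]].
Characteristic polynomial det(A - λI) = λ^2 + 8λ + 32 = 0.
Eigenvalues λ = -4 ± 4i (complex conjugate pair).
For λ=-4+4i: an eigenvector is (0,-1) - i(1,2) = (0 - i, -1 - 2i).
A real fundamental pair from Re and Im of e^((-4+4i)t)v: X_1 = e^(-4t)(cos(4t)·(0,-1) + sin(4t)·(1,2)), X_2 = e^(-4t)(sin(4t)·(0,-1) - cos(4t)·(1,2)).
General solution: C_1X_1 + C_2X_2.

u(t) = C_1e^(-4t)sin(4t) - C_2e^(-4t)cos(4t), v(t) = 2C_1e^(-4t)sin(4t) - C_1e^(-4t)cos(4t) - C_2e^(-4t)sin(4t) - 2C_2e^(-4t)cos(4t)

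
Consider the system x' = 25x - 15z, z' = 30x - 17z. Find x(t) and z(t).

x(t) = K_1e^(4t)sin(3t) - 2K_1e^(4t)cos(3t) - 2K_2e^(4t)sin(3t) - K_2e^(4t)cos(3t), z(t) = K_1e^(4t)sin(3t) - 3K_1e^(4t)cos(3t) - 3K_2e^(4t)sin(3t) - K_2e^(4t)cos(3t)

Coefficient matrix A = [[25, -15], [30, -17]].
Characteristic polynomial det(A - λI) = λ^2 - 8λ + 25 = 0.
Eigenvalues λ = 4 ± 3i (complex conjugate pair).
For λ=4+3i: an eigenvector is (-2,-3) - i(1,1) = (-2 - i, -3 - i).
A real fundamental pair from Re and Im of e^((4+3i)t)v: X_1 = e^(4t)(cos(3t)·(-2,-3) + sin(3t)·(1,1)), X_2 = e^(4t)(sin(3t)·(-2,-3) - cos(3t)·(1,1)).
General solution: K_1X_1 + K_2X_2.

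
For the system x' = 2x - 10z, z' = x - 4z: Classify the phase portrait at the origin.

A = [[2,-10],[1,-4]]; det(A-λI) = λ^2 + 2λ + 2.
λ = -1 ± i: negative real part.

stable spiral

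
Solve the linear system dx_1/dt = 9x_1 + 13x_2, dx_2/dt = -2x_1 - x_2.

Coefficient matrix A = [[9, 13], [-2, -1]].
Characteristic polynomial det(A - λI) = λ^2 - 8λ + 17 = 0.
Eigenvalues λ = 4 ± i (complex conjugate pair).
For λ=4+i: an eigenvector is (2,-1) - i(-3,1) = (2 + 3i, -1 - i).
A real fundamental pair from Re and Im of e^((4+i)t)v: X_1 = e^(4t)(cos(t)·(2,-1) + sin(t)·(-3,1)), X_2 = e^(4t)(sin(t)·(2,-1) - cos(t)·(-3,1)).
General solution: K_1X_1 + K_2X_2.

x_1(t) = -3K_1e^(4t)sin(t) + 2K_1e^(4t)cos(t) + 2K_2e^(4t)sin(t) + 3K_2e^(4t)cos(t), x_2(t) = K_1e^(4t)sin(t) - K_1e^(4t)cos(t) - K_2e^(4t)sin(t) - K_2e^(4t)cos(t)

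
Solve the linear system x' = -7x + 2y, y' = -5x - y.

x(t) = C_1e^(-4t)sin(t) - C_1e^(-4t)cos(t) - C_2e^(-4t)sin(t) - C_2e^(-4t)cos(t), y(t) = 2C_1e^(-4t)sin(t) - C_1e^(-4t)cos(t) - C_2e^(-4t)sin(t) - 2C_2e^(-4t)cos(t)

Coefficient matrix A = [[-7, 2], [-5, -1]].
Characteristic polynomial det(A - λI) = λ^2 + 8λ + 17 = 0.
Eigenvalues λ = -4 ± i (complex conjugate pair).
For λ=-4+i: an eigenvector is (-1,-1) - i(1,2) = (-1 - i, -1 - 2i).
A real fundamental pair from Re and Im of e^((-4+i)t)v: X_1 = e^(-4t)(cos(t)·(-1,-1) + sin(t)·(1,2)), X_2 = e^(-4t)(sin(t)·(-1,-1) - cos(t)·(1,2)).
General solution: C_1X_1 + C_2X_2.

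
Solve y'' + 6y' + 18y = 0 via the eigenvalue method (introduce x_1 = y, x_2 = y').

y(t) = K_1e^(-3t)cos(3t) + K_2e^(-3t)sin(3t)

Let x_1 = y, x_2 = y'. Then x_1' = x_2 and x_2' = -18x_1 - 6x_2.
A = [[0,1],[-18,-6]]; det(A-λI) = λ^2 + 6λ + 18.
Eigenvalues λ = -3 ± 3i.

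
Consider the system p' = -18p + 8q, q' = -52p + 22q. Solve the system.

Coefficient matrix A = [[-18, 8], [-52, 22]].
Characteristic polynomial det(A - λI) = λ^2 - 4λ + 20 = 0.
Eigenvalues λ = 2 ± 4i (complex conjugate pair).
For λ=2+4i: an eigenvector is (-1,-2) - i(1,3) = (-1 - i, -2 - 3i).
A real fundamental pair from Re and Im of e^((2+4i)t)v: X_1 = e^(2t)(cos(4t)·(-1,-2) + sin(4t)·(1,3)), X_2 = e^(2t)(sin(4t)·(-1,-2) - cos(4t)·(1,3)).
General solution: K_1X_1 + K_2X_2.

p(t) = K_1e^(2t)sin(4t) - K_1e^(2t)cos(4t) - K_2e^(2t)sin(4t) - K_2e^(2t)cos(4t), q(t) = 3K_1e^(2t)sin(4t) - 2K_1e^(2t)cos(4t) - 2K_2e^(2t)sin(4t) - 3K_2e^(2t)cos(4t)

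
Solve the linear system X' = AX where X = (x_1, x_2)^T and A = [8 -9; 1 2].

Coefficient matrix A = [[8, -9], [1, 2]].
Characteristic polynomial det(A - λI) = λ^2 - 10λ + 25 = 0.
Single eigenvalue λ = 5 with algebraic multiplicity 2.
Eigenvector v = (-3,-1); generalized eigenvector w with (A-λI)w=v is (-1,0).
General solution: e^(5t)[c_1·v + c_2·(t·v + w)].

x_1(t) = -3c_1e^(5t) - 3c_2te^(5t) - c_2e^(5t), x_2(t) = -c_1e^(5t) - c_2te^(5t)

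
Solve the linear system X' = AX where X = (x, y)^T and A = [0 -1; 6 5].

Coefficient matrix A = [[0, -1], [6, 5]].
Characteristic polynomial det(A - λI) = λ^2 - 5λ + 6 = 0.
Eigenvalues λ = 3, 2.
For λ=3: (A-λI) row 1 is [-3, -1], so an eigenvector is (-1, 3).
For λ=2: (A-λI) row 1 is [-2, -1], so an eigenvector is (-1, 2).
General solution: c_1e^(3t)(-1,3) + c_2e^(2t)(-1,2).

x(t) = -c_1e^(3t) - c_2e^(2t), y(t) = 3c_1e^(3t) + 2c_2e^(2t)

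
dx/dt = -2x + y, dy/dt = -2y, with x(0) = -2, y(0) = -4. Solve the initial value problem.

Coefficient matrix A = [[-2, 1], [0, -2]].
Characteristic polynomial det(A - λI) = λ^2 + 4λ + 4 = 0.
Single eigenvalue λ = -2 with algebraic multiplicity 2.
Eigenvector v = (1,0); generalized eigenvector w with (A-λI)w=v is (-1,1).
General solution: e^(-2t)[K_1·v + K_2·(t·v + w)].
Applying x(0)=-2, y(0)=-4 gives K_1=-6, K_2=-4.

x(t) = -4te^(-2t) - 2e^(-2t), y(t) = -4e^(-2t)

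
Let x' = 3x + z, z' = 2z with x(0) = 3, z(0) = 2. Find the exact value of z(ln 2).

8

A = [[3,1],[0,2]]; eigenvalues λ = 2, 3.
Eigenvectors: (1,-1) for λ=2, (1,0) for λ=3.
From the initial condition, c_1 = -2, c_2 = 5.
z(ln 2) = (-2)(2^2)(-1) + (5)(2^3)(0) = 8.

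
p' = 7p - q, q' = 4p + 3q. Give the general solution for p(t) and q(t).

p(t) = -K_1e^(5t) - K_2te^(5t) - K_2e^(5t), q(t) = -2K_1e^(5t) - 2K_2te^(5t) - K_2e^(5t)

Coefficient matrix A = [[7, -1], [4, 3]].
Characteristic polynomial det(A - λI) = λ^2 - 10λ + 25 = 0.
Single eigenvalue λ = 5 with algebraic multiplicity 2.
Eigenvector v = (-1,-2); generalized eigenvector w with (A-λI)w=v is (-1,-1).
General solution: e^(5t)[K_1·v + K_2·(t·v + w)].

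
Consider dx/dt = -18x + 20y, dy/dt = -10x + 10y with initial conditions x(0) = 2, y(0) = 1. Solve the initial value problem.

x(t) = -4e^(-4t)sin(2t) + 2e^(-4t)cos(2t), y(t) = -3e^(-4t)sin(2t) + e^(-4t)cos(2t)

Coefficient matrix A = [[-18, 20], [-10, 10]].
Characteristic polynomial det(A - λI) = λ^2 + 8λ + 20 = 0.
Eigenvalues λ = -4 ± 2i (complex conjugate pair).
For λ=-4+2i: an eigenvector is (-3,-2) - i(1,1) = (-3 - i, -2 - i).
A real fundamental pair from Re and Im of e^((-4+2i)t)v: X_1 = e^(-4t)(cos(2t)·(-3,-2) + sin(2t)·(1,1)), X_2 = e^(-4t)(sin(2t)·(-3,-2) - cos(2t)·(1,1)).
General solution: K_1X_1 + K_2X_2.
Applying x(0)=2, y(0)=1 gives K_1=-1, K_2=1.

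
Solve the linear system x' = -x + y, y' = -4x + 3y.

x(t) = C_1e^(t) + C_2te^(t) - 2C_2e^(t), y(t) = 2C_1e^(t) + 2C_2te^(t) - 3C_2e^(t)

Coefficient matrix A = [[-1, 1], [-4, 3]].
Characteristic polynomial det(A - λI) = λ^2 - 2λ + 1 = 0.
Single eigenvalue λ = 1 with algebraic multiplicity 2.
Eigenvector v = (1,2); generalized eigenvector w with (A-λI)w=v is (-2,-3).
General solution: e^(t)[C_1·v + C_2·(t·v + w)].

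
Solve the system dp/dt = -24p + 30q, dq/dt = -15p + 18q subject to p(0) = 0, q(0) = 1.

Coefficient matrix A = [[-24, 30], [-15, 18]].
Characteristic polynomial det(A - λI) = λ^2 + 6λ + 18 = 0.
Eigenvalues λ = -3 ± 3i (complex conjugate pair).
For λ=-3+3i: an eigenvector is (-1,-1) - i(-3,-2) = (-1 + 3i, -1 + 2i).
A real fundamental pair from Re and Im of e^((-3+3i)t)v: X_1 = e^(-3t)(cos(3t)·(-1,-1) + sin(3t)·(-3,-2)), X_2 = e^(-3t)(sin(3t)·(-1,-1) - cos(3t)·(-3,-2)).
General solution: K_1X_1 + K_2X_2.
Applying p(0)=0, q(0)=1 gives K_1=-3, K_2=-1.

p(t) = 10e^(-3t)sin(3t), q(t) = 7e^(-3t)sin(3t) + e^(-3t)cos(3t)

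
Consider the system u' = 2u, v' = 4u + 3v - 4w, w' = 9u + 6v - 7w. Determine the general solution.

Coefficient matrix A = [[2, 0, 0], [4, 3, -4], [9, 6, -7]].
det(A - λI) = 0 gives eigenvalues λ = -3, -1, 2.
For λ=-3: eigenvector (0,2,3).
For λ=-1: eigenvector (0,1,1).
For λ=2: eigenvector (1,0,1).
General solution: K_1e^(-3t)(0,2,3) + K_2e^(-t)(0,1,1) + K_3e^(2t)(1,0,1).

u(t) = K_3e^(2t), v(t) = 2K_1e^(-3t) + K_2e^(-t), w(t) = 3K_1e^(-3t) + K_2e^(-t) + K_3e^(2t)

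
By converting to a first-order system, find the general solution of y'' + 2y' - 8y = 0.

y(t) = C_1e^(2t) + C_2e^(-4t)

Let x_1 = y, x_2 = y'. Then x_1' = x_2 and x_2' = 8x_1 - 2x_2.
A = [[0,1],[8,-2]]; det(A-λI) = λ^2 + 2λ - 8.
Eigenvalues λ = 2, -4 with eigenvectors (1,2), (1,-4).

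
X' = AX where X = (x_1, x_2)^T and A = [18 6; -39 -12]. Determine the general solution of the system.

Coefficient matrix A = [[18, 6], [-39, -12]].
Characteristic polynomial det(A - λI) = λ^2 - 6λ + 18 = 0.
Eigenvalues λ = 3 ± 3i (complex conjugate pair).
For λ=3+3i: an eigenvector is (-1,2) - i(-1,3) = (-1 + i, 2 - 3i).
A real fundamental pair from Re and Im of e^((3+3i)t)v: X_1 = e^(3t)(cos(3t)·(-1,2) + sin(3t)·(-1,3)), X_2 = e^(3t)(sin(3t)·(-1,2) - cos(3t)·(-1,3)).
General solution: C_1X_1 + C_2X_2.

x_1(t) = -C_1e^(3t)sin(3t) - C_1e^(3t)cos(3t) - C_2e^(3t)sin(3t) + C_2e^(3t)cos(3t), x_2(t) = 3C_1e^(3t)sin(3t) + 2C_1e^(3t)cos(3t) + 2C_2e^(3t)sin(3t) - 3C_2e^(3t)cos(3t)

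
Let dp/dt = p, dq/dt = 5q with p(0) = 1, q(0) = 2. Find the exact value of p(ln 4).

4

A = [[1,0],[0,5]]; eigenvalues λ = 5, 1.
Eigenvectors: (0,1) for λ=5, (-1,0) for λ=1.
From the initial condition, c_1 = 2, c_2 = -1.
p(ln 4) = (2)(4^5)(0) + (-1)(4^1)(-1) = 4.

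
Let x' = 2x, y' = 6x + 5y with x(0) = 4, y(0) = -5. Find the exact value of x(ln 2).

A = [[2,0],[6,5]]; eigenvalues λ = 5, 2.
Eigenvectors: (0,-1) for λ=5, (-1,2) for λ=2.
From the initial condition, c_1 = -3, c_2 = -4.
x(ln 2) = (-3)(2^5)(0) + (-4)(2^2)(-1) = 16.

16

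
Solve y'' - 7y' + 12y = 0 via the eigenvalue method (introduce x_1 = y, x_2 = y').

y(t) = C_1e^(3t) + C_2e^(4t)

Let x_1 = y, x_2 = y'. Then x_1' = x_2 and x_2' = -12x_1 + 7x_2.
A = [[0,1],[-12,7]]; det(A-λI) = λ^2 - 7λ + 12.
Eigenvalues λ = 3, 4 with eigenvectors (1,3), (1,4).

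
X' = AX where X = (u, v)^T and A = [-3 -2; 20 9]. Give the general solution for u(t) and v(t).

Coefficient matrix A = [[-3, -2], [20, 9]].
Characteristic polynomial det(A - λI) = λ^2 - 6λ + 13 = 0.
Eigenvalues λ = 3 ± 2i (complex conjugate pair).
For λ=3+2i: an eigenvector is (0,1) - i(-1,3) = (0 + i, 1 - 3i).
A real fundamental pair from Re and Im of e^((3+2i)t)v: X_1 = e^(3t)(cos(2t)·(0,1) + sin(2t)·(-1,3)), X_2 = e^(3t)(sin(2t)·(0,1) - cos(2t)·(-1,3)).
General solution: K_1X_1 + K_2X_2.

u(t) = -K_1e^(3t)sin(2t) + K_2e^(3t)cos(2t), v(t) = 3K_1e^(3t)sin(2t) + K_1e^(3t)cos(2t) + K_2e^(3t)sin(2t) - 3K_2e^(3t)cos(2t)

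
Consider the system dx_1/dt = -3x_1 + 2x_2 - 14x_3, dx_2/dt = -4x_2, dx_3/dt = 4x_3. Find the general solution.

Coefficient matrix A = [[-3, 2, -14], [0, -4, 0], [0, 0, 4]].
det(A - λI) = 0 gives eigenvalues λ = -3, -4, 4.
For λ=-3: eigenvector (1,0,0).
For λ=-4: eigenvector (-2,1,0).
For λ=4: eigenvector (-2,0,1).
General solution: C_1e^(-3t)(1,0,0) + C_2e^(-4t)(-2,1,0) + C_3e^(4t)(-2,0,1).

x_1(t) = C_1e^(-3t) - 2C_2e^(-4t) - 2C_3e^(4t), x_2(t) = C_2e^(-4t), x_3(t) = C_3e^(4t)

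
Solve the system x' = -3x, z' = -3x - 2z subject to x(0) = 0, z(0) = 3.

Coefficient matrix A = [[-3, 0], [-3, -2]].
Characteristic polynomial det(A - λI) = λ^2 + 5λ + 6 = 0.
Eigenvalues λ = -3, -2.
For λ=-3: (A-λI) row 2 is [-3, 1], so an eigenvector is (1, 3).
For λ=-2: (A-λI) row 1 is [-1, 0], so an eigenvector is (0, -1).
General solution: K_1e^(-3t)(1,3) + K_2e^(-2t)(0,-1).
Applying x(0)=0, z(0)=3 gives K_1=0, K_2=-3.

x(t) = 0, z(t) = 3e^(-2t)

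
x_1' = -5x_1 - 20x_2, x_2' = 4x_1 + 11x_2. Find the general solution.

x_1(t) = c_1e^(3t)sin(4t) + 2c_1e^(3t)cos(4t) + 2c_2e^(3t)sin(4t) - c_2e^(3t)cos(4t), x_2(t) = -c_1e^(3t)cos(4t) - c_2e^(3t)sin(4t)

Coefficient matrix A = [[-5, -20], [4, 11]].
Characteristic polynomial det(A - λI) = λ^2 - 6λ + 25 = 0.
Eigenvalues λ = 3 ± 4i (complex conjugate pair).
For λ=3+4i: an eigenvector is (2,-1) - i(1,0) = (2 - i, -1).
A real fundamental pair from Re and Im of e^((3+4i)t)v: X_1 = e^(3t)(cos(4t)·(2,-1) + sin(4t)·(1,0)), X_2 = e^(3t)(sin(4t)·(2,-1) - cos(4t)·(1,0)).
General solution: c_1X_1 + c_2X_2.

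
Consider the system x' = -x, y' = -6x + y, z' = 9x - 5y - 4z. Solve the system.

Coefficient matrix A = [[-1, 0, 0], [-6, 1, 0], [9, -5, -4]].
det(A - λI) = 0 gives eigenvalues λ = -4, 1, -1.
For λ=-4: eigenvector (0,0,1).
For λ=1: eigenvector (0,1,-1).
For λ=-1: eigenvector (1,3,-2).
General solution: C_1e^(-4t)(0,0,1) + C_2e^(t)(0,1,-1) + C_3e^(-t)(1,3,-2).

x(t) = C_3e^(-t), y(t) = C_2e^(t) + 3C_3e^(-t), z(t) = C_1e^(-4t) - C_2e^(t) - 2C_3e^(-t)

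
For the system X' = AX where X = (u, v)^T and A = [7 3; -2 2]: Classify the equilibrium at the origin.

A = [[7,3],[-2,2]]; det(A-λI) = λ^2 - 9λ + 20.
λ = 4, 5: both positive.

unstable node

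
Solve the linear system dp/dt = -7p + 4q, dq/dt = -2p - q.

p(t) = 2C_1e^(-5t) + C_2e^(-3t), q(t) = C_1e^(-5t) + C_2e^(-3t)

Coefficient matrix A = [[-7, 4], [-2, -1]].
Characteristic polynomial det(A - λI) = λ^2 + 8λ + 15 = 0.
Eigenvalues λ = -5, -3.
For λ=-5: (A-λI) row 1 is [-2, 4], so an eigenvector is (2, 1).
For λ=-3: (A-λI) row 1 is [-4, 4], so an eigenvector is (1, 1).
General solution: C_1e^(-5t)(2,1) + C_2e^(-3t)(1,1).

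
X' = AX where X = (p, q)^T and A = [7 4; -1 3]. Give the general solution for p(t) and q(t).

p(t) = -2c_1e^(5t) - 2c_2te^(5t) + 3c_2e^(5t), q(t) = c_1e^(5t) + c_2te^(5t) - 2c_2e^(5t)

Coefficient matrix A = [[7, 4], [-1, 3]].
Characteristic polynomial det(A - λI) = λ^2 - 10λ + 25 = 0.
Single eigenvalue λ = 5 with algebraic multiplicity 2.
Eigenvector v = (-2,1); generalized eigenvector w with (A-λI)w=v is (3,-2).
General solution: e^(5t)[c_1·v + c_2·(t·v + w)].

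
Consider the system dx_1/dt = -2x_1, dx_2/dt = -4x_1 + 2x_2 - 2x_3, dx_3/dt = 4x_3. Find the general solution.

Coefficient matrix A = [[-2, 0, 0], [-4, 2, -2], [0, 0, 4]].
det(A - λI) = 0 gives eigenvalues λ = 4, 2, -2.
For λ=4: eigenvector (0,-1,1).
For λ=2: eigenvector (0,1,0).
For λ=-2: eigenvector (1,1,0).
General solution: K_1e^(4t)(0,-1,1) + K_2e^(2t)(0,1,0) + K_3e^(-2t)(1,1,0).

x_1(t) = K_3e^(-2t), x_2(t) = -K_1e^(4t) + K_2e^(2t) + K_3e^(-2t), x_3(t) = K_1e^(4t)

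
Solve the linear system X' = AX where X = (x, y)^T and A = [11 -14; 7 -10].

x(t) = -2C_1e^(4t) - C_2e^(-3t), y(t) = -C_1e^(4t) - C_2e^(-3t)

Coefficient matrix A = [[11, -14], [7, -10]].
Characteristic polynomial det(A - λI) = λ^2 - λ - 12 = 0.
Eigenvalues λ = 4, -3.
For λ=4: (A-λI) row 1 is [7, -14], so an eigenvector is (-2, -1).
For λ=-3: (A-λI) row 1 is [14, -14], so an eigenvector is (-1, -1).
General solution: C_1e^(4t)(-2,-1) + C_2e^(-3t)(-1,-1).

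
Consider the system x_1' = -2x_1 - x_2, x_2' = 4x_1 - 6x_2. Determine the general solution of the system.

x_1(t) = -K_1e^(-4t) - K_2te^(-4t), x_2(t) = -2K_1e^(-4t) - 2K_2te^(-4t) + K_2e^(-4t)

Coefficient matrix A = [[-2, -1], [4, -6]].
Characteristic polynomial det(A - λI) = λ^2 + 8λ + 16 = 0.
Single eigenvalue λ = -4 with algebraic multiplicity 2.
Eigenvector v = (-1,-2); generalized eigenvector w with (A-λI)w=v is (0,1).
General solution: e^(-4t)[K_1·v + K_2·(t·v + w)].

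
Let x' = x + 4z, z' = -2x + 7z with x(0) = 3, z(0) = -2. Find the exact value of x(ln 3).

-1431

A = [[1,4],[-2,7]]; eigenvalues λ = 3, 5.
Eigenvectors: (-2,-1) for λ=3, (1,1) for λ=5.
From the initial condition, c_1 = -5, c_2 = -7.
x(ln 3) = (-5)(3^3)(-2) + (-7)(3^5)(1) = -1431.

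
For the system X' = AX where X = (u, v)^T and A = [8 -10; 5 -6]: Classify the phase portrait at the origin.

unstable spiral

A = [[8,-10],[5,-6]]; det(A-λI) = λ^2 - 2λ + 2.
λ = 1 ± i: positive real part.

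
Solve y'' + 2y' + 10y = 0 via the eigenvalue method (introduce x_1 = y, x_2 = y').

Let x_1 = y, x_2 = y'. Then x_1' = x_2 and x_2' = -10x_1 - 2x_2.
A = [[0,1],[-10,-2]]; det(A-λI) = λ^2 + 2λ + 10.
Eigenvalues λ = -1 ± 3i.

y(t) = c_1e^(-t)cos(3t) + c_2e^(-t)sin(3t)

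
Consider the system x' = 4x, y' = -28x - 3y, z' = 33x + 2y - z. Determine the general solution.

x(t) = K_3e^(4t), y(t) = K_2e^(-3t) - 4K_3e^(4t), z(t) = K_1e^(-t) - K_2e^(-3t) + 5K_3e^(4t)

Coefficient matrix A = [[4, 0, 0], [-28, -3, 0], [33, 2, -1]].
det(A - λI) = 0 gives eigenvalues λ = -1, -3, 4.
For λ=-1: eigenvector (0,0,1).
For λ=-3: eigenvector (0,1,-1).
For λ=4: eigenvector (1,-4,5).
General solution: K_1e^(-t)(0,0,1) + K_2e^(-3t)(0,1,-1) + K_3e^(4t)(1,-4,5).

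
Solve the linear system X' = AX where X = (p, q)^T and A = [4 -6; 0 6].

Coefficient matrix A = [[4, -6], [0, 6]].
Characteristic polynomial det(A - λI) = λ^2 - 10λ + 24 = 0.
Eigenvalues λ = 6, 4.
For λ=6: (A-λI) row 1 is [-2, -6], so an eigenvector is (-3, 1).
For λ=4: (A-λI) row 1 is [0, -6], so an eigenvector is (-1, 0).
General solution: K_1e^(6t)(-3,1) + K_2e^(4t)(-1,0).

p(t) = -3K_1e^(6t) - K_2e^(4t), q(t) = K_1e^(6t)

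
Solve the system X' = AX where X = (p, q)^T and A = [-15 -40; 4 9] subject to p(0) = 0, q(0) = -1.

Coefficient matrix A = [[-15, -40], [4, 9]].
Characteristic polynomial det(A - λI) = λ^2 + 6λ + 25 = 0.
Eigenvalues λ = -3 ± 4i (complex conjugate pair).
For λ=-3+4i: an eigenvector is (-3,1) - i(-1,0) = (-3 + i, 1).
A real fundamental pair from Re and Im of e^((-3+4i)t)v: X_1 = e^(-3t)(cos(4t)·(-3,1) + sin(4t)·(-1,0)), X_2 = e^(-3t)(sin(4t)·(-3,1) - cos(4t)·(-1,0)).
General solution: c_1X_1 + c_2X_2.
Applying p(0)=0, q(0)=-1 gives c_1=-1, c_2=-3.

p(t) = 10e^(-3t)sin(4t), q(t) = -3e^(-3t)sin(4t) - e^(-3t)cos(4t)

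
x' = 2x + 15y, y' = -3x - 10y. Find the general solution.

Coefficient matrix A = [[2, 15], [-3, -10]].
Characteristic polynomial det(A - λI) = λ^2 + 8λ + 25 = 0.
Eigenvalues λ = -4 ± 3i (complex conjugate pair).
For λ=-4+3i: an eigenvector is (2,-1) - i(-1,0) = (2 + i, -1).
A real fundamental pair from Re and Im of e^((-4+3i)t)v: X_1 = e^(-4t)(cos(3t)·(2,-1) + sin(3t)·(-1,0)), X_2 = e^(-4t)(sin(3t)·(2,-1) - cos(3t)·(-1,0)).
General solution: C_1X_1 + C_2X_2.

x(t) = -C_1e^(-4t)sin(3t) + 2C_1e^(-4t)cos(3t) + 2C_2e^(-4t)sin(3t) + C_2e^(-4t)cos(3t), y(t) = -C_1e^(-4t)cos(3t) - C_2e^(-4t)sin(3t)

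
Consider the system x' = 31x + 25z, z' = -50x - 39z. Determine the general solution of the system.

Coefficient matrix A = [[31, 25], [-50, -39]].
Characteristic polynomial det(A - λI) = λ^2 + 8λ + 41 = 0.
Eigenvalues λ = -4 ± 5i (complex conjugate pair).
For λ=-4+5i: an eigenvector is (2,-3) - i(-1,1) = (2 + i, -3 - i).
A real fundamental pair from Re and Im of e^((-4+5i)t)v: X_1 = e^(-4t)(cos(5t)·(2,-3) + sin(5t)·(-1,1)), X_2 = e^(-4t)(sin(5t)·(2,-3) - cos(5t)·(-1,1)).
General solution: C_1X_1 + C_2X_2.

x(t) = -C_1e^(-4t)sin(5t) + 2C_1e^(-4t)cos(5t) + 2C_2e^(-4t)sin(5t) + C_2e^(-4t)cos(5t), z(t) = C_1e^(-4t)sin(5t) - 3C_1e^(-4t)cos(5t) - 3C_2e^(-4t)sin(5t) - C_2e^(-4t)cos(5t)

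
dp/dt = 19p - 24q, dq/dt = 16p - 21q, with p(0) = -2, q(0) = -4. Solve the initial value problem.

p(t) = 6e^(3t) - 8e^(-5t), q(t) = 4e^(3t) - 8e^(-5t)

Coefficient matrix A = [[19, -24], [16, -21]].
Characteristic polynomial det(A - λI) = λ^2 + 2λ - 15 = 0.
Eigenvalues λ = -5, 3.
For λ=-5: (A-λI) row 1 is [24, -24], so an eigenvector is (1, 1).
For λ=3: (A-λI) row 1 is [16, -24], so an eigenvector is (-3, -2).
General solution: K_1e^(-5t)(1,1) + K_2e^(3t)(-3,-2).
Applying p(0)=-2, q(0)=-4 gives K_1=-8, K_2=-2.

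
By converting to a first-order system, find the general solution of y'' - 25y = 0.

Let x_1 = y, x_2 = y'. Then x_1' = x_2 and x_2' = 25x_1.
A = [[0,1],[25,0]]; det(A-λI) = λ^2 - 25.
Eigenvalues λ = 5, -5 with eigenvectors (1,5), (1,-5).

y(t) = C_1e^(5t) + C_2e^(-5t)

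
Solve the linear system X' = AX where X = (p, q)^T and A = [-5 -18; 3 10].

Coefficient matrix A = [[-5, -18], [3, 10]].
Characteristic polynomial det(A - λI) = λ^2 - 5λ + 4 = 0.
Eigenvalues λ = 1, 4.
For λ=1: (A-λI) row 1 is [-6, -18], so an eigenvector is (-3, 1).
For λ=4: (A-λI) row 1 is [-9, -18], so an eigenvector is (-2, 1).
General solution: K_1e^(t)(-3,1) + K_2e^(4t)(-2,1).

p(t) = -3K_1e^(t) - 2K_2e^(4t), q(t) = K_1e^(t) + K_2e^(4t)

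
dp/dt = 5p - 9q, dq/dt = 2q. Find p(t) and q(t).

Coefficient matrix A = [[5, -9], [0, 2]].
Characteristic polynomial det(A - λI) = λ^2 - 7λ + 10 = 0.
Eigenvalues λ = 2, 5.
For λ=2: (A-λI) row 1 is [3, -9], so an eigenvector is (-3, -1).
For λ=5: (A-λI) row 1 is [0, -9], so an eigenvector is (-1, 0).
General solution: c_1e^(2t)(-3,-1) + c_2e^(5t)(-1,0).

p(t) = -3c_1e^(2t) - c_2e^(5t), q(t) = -c_1e^(2t)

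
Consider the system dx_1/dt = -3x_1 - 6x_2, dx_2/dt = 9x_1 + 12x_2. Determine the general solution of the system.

Coefficient matrix A = [[-3, -6], [9, 12]].
Characteristic polynomial det(A - λI) = λ^2 - 9λ + 18 = 0.
Eigenvalues λ = 6, 3.
For λ=6: (A-λI) row 1 is [-9, -6], so an eigenvector is (2, -3).
For λ=3: (A-λI) row 1 is [-6, -6], so an eigenvector is (-1, 1).
General solution: C_1e^(6t)(2,-3) + C_2e^(3t)(-1,1).

x_1(t) = 2C_1e^(6t) - C_2e^(3t), x_2(t) = -3C_1e^(6t) + C_2e^(3t)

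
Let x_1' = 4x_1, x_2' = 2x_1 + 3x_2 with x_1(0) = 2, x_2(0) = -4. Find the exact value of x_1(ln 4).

512

A = [[4,0],[2,3]]; eigenvalues λ = 3, 4.
Eigenvectors: (0,-1) for λ=3, (-1,-2) for λ=4.
From the initial condition, c_1 = 8, c_2 = -2.
x_1(ln 4) = (8)(4^3)(0) + (-2)(4^4)(-1) = 512.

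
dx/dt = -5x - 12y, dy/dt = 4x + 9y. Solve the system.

Coefficient matrix A = [[-5, -12], [4, 9]].
Characteristic polynomial det(A - λI) = λ^2 - 4λ + 3 = 0.
Eigenvalues λ = 3, 1.
For λ=3: (A-λI) row 1 is [-8, -12], so an eigenvector is (3, -2).
For λ=1: (A-λI) row 1 is [-6, -12], so an eigenvector is (2, -1).
General solution: K_1e^(3t)(3,-2) + K_2e^(t)(2,-1).

x(t) = 3K_1e^(3t) + 2K_2e^(t), y(t) = -2K_1e^(3t) - K_2e^(t)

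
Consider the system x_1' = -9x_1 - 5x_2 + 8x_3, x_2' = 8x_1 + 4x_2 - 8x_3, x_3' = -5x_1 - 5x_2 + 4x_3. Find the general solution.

x_1(t) = C_1e^(4t) + C_2e^(-t) + C_3e^(-4t), x_2(t) = -C_1e^(4t) - C_3e^(-4t), x_3(t) = C_1e^(4t) + C_2e^(-t)

Coefficient matrix A = [[-9, -5, 8], [8, 4, -8], [-5, -5, 4]].
det(A - λI) = 0 gives eigenvalues λ = 4, -1, -4.
For λ=4: eigenvector (1,-1,1).
For λ=-1: eigenvector (1,0,1).
For λ=-4: eigenvector (1,-1,0).
General solution: C_1e^(4t)(1,-1,1) + C_2e^(-t)(1,0,1) + C_3e^(-4t)(1,-1,0).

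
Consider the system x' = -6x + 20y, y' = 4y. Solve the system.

Coefficient matrix A = [[-6, 20], [0, 4]].
Characteristic polynomial det(A - λI) = λ^2 + 2λ - 24 = 0.
Eigenvalues λ = 4, -6.
For λ=4: (A-λI) row 1 is [-10, 20], so an eigenvector is (-2, -1).
For λ=-6: (A-λI) row 1 is [0, 20], so an eigenvector is (1, 0).
General solution: K_1e^(4t)(-2,-1) + K_2e^(-6t)(1,0).

x(t) = -2K_1e^(4t) + K_2e^(-6t), y(t) = -K_1e^(4t)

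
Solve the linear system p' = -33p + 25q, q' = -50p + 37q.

p(t) = K_1e^(2t)sin(5t) + 2K_1e^(2t)cos(5t) + 2K_2e^(2t)sin(5t) - K_2e^(2t)cos(5t), q(t) = K_1e^(2t)sin(5t) + 3K_1e^(2t)cos(5t) + 3K_2e^(2t)sin(5t) - K_2e^(2t)cos(5t)

Coefficient matrix A = [[-33, 25], [-50, 37]].
Characteristic polynomial det(A - λI) = λ^2 - 4λ + 29 = 0.
Eigenvalues λ = 2 ± 5i (complex conjugate pair).
For λ=2+5i: an eigenvector is (2,3) - i(1,1) = (2 - i, 3 - i).
A real fundamental pair from Re and Im of e^((2+5i)t)v: X_1 = e^(2t)(cos(5t)·(2,3) + sin(5t)·(1,1)), X_2 = e^(2t)(sin(5t)·(2,3) - cos(5t)·(1,1)).
General solution: K_1X_1 + K_2X_2.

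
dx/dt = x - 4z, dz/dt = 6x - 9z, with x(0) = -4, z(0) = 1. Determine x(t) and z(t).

x(t) = -14e^(-3t) + 10e^(-5t), z(t) = -14e^(-3t) + 15e^(-5t)

Coefficient matrix A = [[1, -4], [6, -9]].
Characteristic polynomial det(A - λI) = λ^2 + 8λ + 15 = 0.
Eigenvalues λ = -3, -5.
For λ=-3: (A-λI) row 1 is [4, -4], so an eigenvector is (1, 1).
For λ=-5: (A-λI) row 1 is [6, -4], so an eigenvector is (-2, -3).
General solution: K_1e^(-3t)(1,1) + K_2e^(-5t)(-2,-3).
Applying x(0)=-4, z(0)=1 gives K_1=-14, K_2=-5.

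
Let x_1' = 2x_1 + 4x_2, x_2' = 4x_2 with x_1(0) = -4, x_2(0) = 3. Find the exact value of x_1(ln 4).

1376

A = [[2,4],[0,4]]; eigenvalues λ = 4, 2.
Eigenvectors: (-2,-1) for λ=4, (1,0) for λ=2.
From the initial condition, c_1 = -3, c_2 = -10.
x_1(ln 4) = (-3)(4^4)(-2) + (-10)(4^2)(1) = 1376.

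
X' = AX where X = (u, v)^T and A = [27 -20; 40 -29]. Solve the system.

Coefficient matrix A = [[27, -20], [40, -29]].
Characteristic polynomial det(A - λI) = λ^2 + 2λ + 17 = 0.
Eigenvalues λ = -1 ± 4i (complex conjugate pair).
For λ=-1+4i: an eigenvector is (-1,-1) - i(-2,-3) = (-1 + 2i, -1 + 3i).
A real fundamental pair from Re and Im of e^((-1+4i)t)v: X_1 = e^(-t)(cos(4t)·(-1,-1) + sin(4t)·(-2,-3)), X_2 = e^(-t)(sin(4t)·(-1,-1) - cos(4t)·(-2,-3)).
General solution: c_1X_1 + c_2X_2.

u(t) = -2c_1e^(-t)sin(4t) - c_1e^(-t)cos(4t) - c_2e^(-t)sin(4t) + 2c_2e^(-t)cos(4t), v(t) = -3c_1e^(-t)sin(4t) - c_1e^(-t)cos(4t) - c_2e^(-t)sin(4t) + 3c_2e^(-t)cos(4t)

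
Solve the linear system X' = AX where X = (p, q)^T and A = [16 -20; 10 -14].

p(t) = -C_1e^(-4t) + 2C_2e^(6t), q(t) = -C_1e^(-4t) + C_2e^(6t)

Coefficient matrix A = [[16, -20], [10, -14]].
Characteristic polynomial det(A - λI) = λ^2 - 2λ - 24 = 0.
Eigenvalues λ = -4, 6.
For λ=-4: (A-λI) row 1 is [20, -20], so an eigenvector is (-1, -1).
For λ=6: (A-λI) row 1 is [10, -20], so an eigenvector is (2, 1).
General solution: C_1e^(-4t)(-1,-1) + C_2e^(6t)(2,1).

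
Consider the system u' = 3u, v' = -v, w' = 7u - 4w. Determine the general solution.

Coefficient matrix A = [[3, 0, 0], [0, -1, 0], [7, 0, -4]].
det(A - λI) = 0 gives eigenvalues λ = 3, -1, -4.
For λ=3: eigenvector (1,0,1).
For λ=-1: eigenvector (0,1,0).
For λ=-4: eigenvector (0,0,1).
General solution: K_1e^(3t)(1,0,1) + K_2e^(-t)(0,1,0) + K_3e^(-4t)(0,0,1).

u(t) = K_1e^(3t), v(t) = K_2e^(-t), w(t) = K_1e^(3t) + K_3e^(-4t)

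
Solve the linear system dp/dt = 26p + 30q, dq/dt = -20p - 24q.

Coefficient matrix A = [[26, 30], [-20, -24]].
Characteristic polynomial det(A - λI) = λ^2 - 2λ - 24 = 0.
Eigenvalues λ = -4, 6.
For λ=-4: (A-λI) row 1 is [30, 30], so an eigenvector is (-1, 1).
For λ=6: (A-λI) row 1 is [20, 30], so an eigenvector is (3, -2).
General solution: K_1e^(-4t)(-1,1) + K_2e^(6t)(3,-2).

p(t) = -K_1e^(-4t) + 3K_2e^(6t), q(t) = K_1e^(-4t) - 2K_2e^(6t)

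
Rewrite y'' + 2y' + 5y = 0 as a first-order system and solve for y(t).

y(t) = C_1e^(-t)cos(2t) + C_2e^(-t)sin(2t)

Let x_1 = y, x_2 = y'. Then x_1' = x_2 and x_2' = -5x_1 - 2x_2.
A = [[0,1],[-5,-2]]; det(A-λI) = λ^2 + 2λ + 5.
Eigenvalues λ = -1 ± 2i.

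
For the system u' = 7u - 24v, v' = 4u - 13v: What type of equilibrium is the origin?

stable node

A = [[7,-24],[4,-13]]; det(A-λI) = λ^2 + 6λ + 5.
λ = -5, -1: both negative.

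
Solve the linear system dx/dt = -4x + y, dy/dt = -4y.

Coefficient matrix A = [[-4, 1], [0, -4]].
Characteristic polynomial det(A - λI) = λ^2 + 8λ + 16 = 0.
Single eigenvalue λ = -4 with algebraic multiplicity 2.
Eigenvector v = (1,0); generalized eigenvector w with (A-λI)w=v is (3,1).
General solution: e^(-4t)[c_1·v + c_2·(t·v + w)].

x(t) = c_1e^(-4t) + c_2te^(-4t) + 3c_2e^(-4t), y(t) = c_2e^(-4t)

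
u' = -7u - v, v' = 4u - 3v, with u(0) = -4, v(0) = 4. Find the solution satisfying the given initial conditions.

Coefficient matrix A = [[-7, -1], [4, -3]].
Characteristic polynomial det(A - λI) = λ^2 + 10λ + 25 = 0.
Single eigenvalue λ = -5 with algebraic multiplicity 2.
Eigenvector v = (-1,2); generalized eigenvector w with (A-λI)w=v is (0,1).
General solution: e^(-5t)[C_1·v + C_2·(t·v + w)].
Applying u(0)=-4, v(0)=4 gives C_1=4, C_2=-4.

u(t) = 4te^(-5t) - 4e^(-5t), v(t) = -8te^(-5t) + 4e^(-5t)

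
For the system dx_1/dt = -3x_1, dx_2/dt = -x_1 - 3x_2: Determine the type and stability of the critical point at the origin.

A = [[-3,0],[-1,-3]]; det(A-λI) = λ^2 + 6λ + 9.
repeated λ = -3 with a single eigenvector.

stable improper node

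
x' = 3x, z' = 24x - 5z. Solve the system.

x(t) = c_1e^(3t), z(t) = 3c_1e^(3t) + c_2e^(-5t)

Coefficient matrix A = [[3, 0], [24, -5]].
Characteristic polynomial det(A - λI) = λ^2 + 2λ - 15 = 0.
Eigenvalues λ = 3, -5.
For λ=3: (A-λI) row 2 is [24, -8], so an eigenvector is (1, 3).
For λ=-5: (A-λI) row 1 is [8, 0], so an eigenvector is (0, 1).
General solution: c_1e^(3t)(1,3) + c_2e^(-5t)(0,1).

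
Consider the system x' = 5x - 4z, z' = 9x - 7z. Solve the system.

Coefficient matrix A = [[5, -4], [9, -7]].
Characteristic polynomial det(A - λI) = λ^2 + 2λ + 1 = 0.
Single eigenvalue λ = -1 with algebraic multiplicity 2.
Eigenvector v = (-2,-3); generalized eigenvector w with (A-λI)w=v is (-1,-1).
General solution: e^(-t)[K_1·v + K_2·(t·v + w)].

x(t) = -2K_1e^(-t) - 2K_2te^(-t) - K_2e^(-t), z(t) = -3K_1e^(-t) - 3K_2te^(-t) - K_2e^(-t)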